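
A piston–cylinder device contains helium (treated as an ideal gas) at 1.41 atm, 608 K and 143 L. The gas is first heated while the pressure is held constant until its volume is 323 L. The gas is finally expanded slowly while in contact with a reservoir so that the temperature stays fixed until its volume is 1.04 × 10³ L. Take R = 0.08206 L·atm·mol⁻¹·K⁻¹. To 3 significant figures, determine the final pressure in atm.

P₃ ≈ 0.438 atm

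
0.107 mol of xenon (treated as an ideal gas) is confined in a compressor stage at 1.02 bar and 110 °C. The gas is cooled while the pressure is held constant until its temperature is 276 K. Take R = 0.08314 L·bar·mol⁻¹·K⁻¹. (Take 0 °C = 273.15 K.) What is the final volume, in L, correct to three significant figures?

V₂ ≈ 2.41 L

Convert: T₁ = 383.1 K.
From PV = nRT: V₁ = nRT₁/P₁ = 3.342 L.
Isobaric, so V/T is constant: P₂ = P₁; V₂ = V₁·(T₂/T₁) = 2.407 L.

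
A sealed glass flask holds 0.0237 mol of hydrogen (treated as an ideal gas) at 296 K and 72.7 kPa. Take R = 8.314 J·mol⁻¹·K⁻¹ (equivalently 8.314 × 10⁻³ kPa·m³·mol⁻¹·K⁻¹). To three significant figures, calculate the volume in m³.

V ≈ 0.000802 m³

PV = nRT ⇒ V = nRT/P = (0.0237 × 8.314 × 10⁻³ × 296) / 72.7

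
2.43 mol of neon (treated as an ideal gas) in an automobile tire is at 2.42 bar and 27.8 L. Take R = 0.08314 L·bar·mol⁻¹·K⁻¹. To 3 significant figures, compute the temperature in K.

T ≈ 333 K

PV = nRT ⇒ T = PV/(nR) = (2.42 × 27.8) / (2.43 × 0.08314)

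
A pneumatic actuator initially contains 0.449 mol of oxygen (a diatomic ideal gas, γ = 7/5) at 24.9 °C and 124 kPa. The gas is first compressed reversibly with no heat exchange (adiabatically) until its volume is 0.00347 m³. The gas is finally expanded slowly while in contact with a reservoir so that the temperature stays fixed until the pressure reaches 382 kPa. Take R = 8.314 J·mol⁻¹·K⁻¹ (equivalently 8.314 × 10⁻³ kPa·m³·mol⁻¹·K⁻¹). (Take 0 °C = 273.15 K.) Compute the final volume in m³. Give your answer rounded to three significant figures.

V₃ ≈ 0.00426 m³

Convert: T₁ = 298.0 K.
From PV = nRT: V₁ = nRT₁/P₁ = 0.008973 m³.
Reversible adiabatic, γ = 7/5: T₂ = T₁·(V₁/V₂)^(γ−1) = 435.8 K; P₂ = P₁·(V₁/V₂)^γ = 468.9 kPa.
T constant ⇒ Boyle's law P V = const: T₃ = T₂; V₃ = V₂·(P₂/P₃) = 0.004259 m³.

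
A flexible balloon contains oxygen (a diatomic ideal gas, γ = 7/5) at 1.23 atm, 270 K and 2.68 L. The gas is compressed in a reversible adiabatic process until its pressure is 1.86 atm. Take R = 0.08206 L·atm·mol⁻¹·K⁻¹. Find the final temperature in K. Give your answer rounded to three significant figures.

T₂ ≈ 304 K

Reversible adiabatic, γ = 7/5: T₂ = T₁·(P₂/P₁)^((γ−1)/γ) = 303.9 K; V₂ = V₁·(P₁/P₂)^(1/γ) = 1.995 L.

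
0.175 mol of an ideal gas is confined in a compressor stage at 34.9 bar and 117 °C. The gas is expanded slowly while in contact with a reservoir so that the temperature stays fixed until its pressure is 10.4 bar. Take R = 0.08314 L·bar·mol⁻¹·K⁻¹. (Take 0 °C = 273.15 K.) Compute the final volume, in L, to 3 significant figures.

Convert: T₁ = 390.1 K.
From PV = nRT: V₁ = nRT₁/P₁ = 0.1627 L.
Isothermal, so P V is constant: T₂ = T₁; V₂ = V₁·(P₁/P₂) = 0.5458 L.

V₂ ≈ 0.546 L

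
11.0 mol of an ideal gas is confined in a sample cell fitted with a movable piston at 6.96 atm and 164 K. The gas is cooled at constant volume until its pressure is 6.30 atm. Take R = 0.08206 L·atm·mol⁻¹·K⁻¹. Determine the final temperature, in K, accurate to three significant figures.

T₂ ≈ 148 K

From PV = nRT: V₁ = nRT₁/P₁ = 21.27 L.
V constant ⇒ P ∝ T: V₂ = V₁; T₂ = T₁·(P₂/P₁) = 148.4 K.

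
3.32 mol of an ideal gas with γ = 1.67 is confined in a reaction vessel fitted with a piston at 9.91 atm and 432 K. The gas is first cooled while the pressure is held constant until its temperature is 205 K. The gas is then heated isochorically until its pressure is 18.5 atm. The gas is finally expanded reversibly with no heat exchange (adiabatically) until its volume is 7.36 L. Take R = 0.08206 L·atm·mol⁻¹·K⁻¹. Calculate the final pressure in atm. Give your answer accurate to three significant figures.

From PV = nRT: V₁ = nRT₁/P₁ = 11.88 L.
Isobaric, so V/T is constant: P₂ = P₁; V₂ = V₁·(T₂/T₁) = 5.636 L.
Isochoric, so P/T is constant: V₃ = V₂; T₃ = T₂·(P₃/P₂) = 382.7 K.
Reversible adiabatic, γ = 1.67: T₄ = T₃·(V₃/V₄)^(γ−1) = 320.0 K; P₄ = P₃·(V₃/V₄)^γ = 11.85 atm.

P₄ ≈ 11.8 atm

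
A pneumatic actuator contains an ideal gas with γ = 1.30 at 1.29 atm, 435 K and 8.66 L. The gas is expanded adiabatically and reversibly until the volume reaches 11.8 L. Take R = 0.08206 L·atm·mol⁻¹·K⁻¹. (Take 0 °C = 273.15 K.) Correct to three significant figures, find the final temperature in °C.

Reversible adiabatic, γ = 1.30: T₂ = T₁·(V₁/V₂)^(γ−1) = 396.4 K; P₂ = P₁·(V₁/V₂)^γ = 0.8628 atm.

T₂ ≈ 123 °C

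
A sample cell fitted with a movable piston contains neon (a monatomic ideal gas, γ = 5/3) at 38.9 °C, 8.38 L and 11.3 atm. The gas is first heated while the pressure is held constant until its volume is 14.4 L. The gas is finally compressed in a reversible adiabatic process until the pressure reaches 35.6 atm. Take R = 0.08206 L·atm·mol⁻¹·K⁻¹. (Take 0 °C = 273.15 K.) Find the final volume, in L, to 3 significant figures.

Convert: T₁ = 312.0 K.
P constant ⇒ V ∝ T: P₂ = P₁; T₂ = T₁·(V₂/V₁) = 536.2 K.
Reversible adiabatic, γ = 5/3: T₃ = T₂·(P₃/P₂)^((γ−1)/γ) = 848.6 K; V₃ = V₂·(P₂/P₃)^(1/γ) = 7.233 L.

V₃ ≈ 7.23 L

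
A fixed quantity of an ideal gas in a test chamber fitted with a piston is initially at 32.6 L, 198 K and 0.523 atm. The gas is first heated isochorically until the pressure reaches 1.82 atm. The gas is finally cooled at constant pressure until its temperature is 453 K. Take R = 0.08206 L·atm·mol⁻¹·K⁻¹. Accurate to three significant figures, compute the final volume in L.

V₃ ≈ 21.4 L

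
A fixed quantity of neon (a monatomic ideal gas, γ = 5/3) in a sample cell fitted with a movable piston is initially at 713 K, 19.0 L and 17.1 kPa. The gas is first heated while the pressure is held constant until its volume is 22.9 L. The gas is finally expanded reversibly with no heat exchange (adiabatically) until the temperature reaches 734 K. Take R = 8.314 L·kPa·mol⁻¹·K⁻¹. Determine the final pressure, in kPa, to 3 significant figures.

P₃ ≈ 11.5 kPa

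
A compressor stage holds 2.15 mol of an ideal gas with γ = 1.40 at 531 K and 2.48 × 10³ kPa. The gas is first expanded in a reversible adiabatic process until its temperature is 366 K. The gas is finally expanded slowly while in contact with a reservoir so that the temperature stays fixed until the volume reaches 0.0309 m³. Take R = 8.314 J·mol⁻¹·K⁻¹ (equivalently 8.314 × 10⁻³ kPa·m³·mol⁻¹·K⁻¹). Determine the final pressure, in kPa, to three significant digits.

P₃ ≈ 212 kPa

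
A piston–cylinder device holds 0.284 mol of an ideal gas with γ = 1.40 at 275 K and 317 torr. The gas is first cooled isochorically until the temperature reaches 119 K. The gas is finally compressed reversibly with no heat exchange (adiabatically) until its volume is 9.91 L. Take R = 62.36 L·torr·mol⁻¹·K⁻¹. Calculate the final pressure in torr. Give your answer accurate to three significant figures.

P₃ ≈ 253 torr

From PV = nRT: V₁ = nRT₁/P₁ = 15.36 L.
Isochoric, so P/T is constant: V₂ = V₁; P₂ = P₁·(T₂/T₁) = 137.2 torr.
Reversible adiabatic, γ = 1.40: T₃ = T₂·(V₂/V₃)^(γ−1) = 141.8 K; P₃ = P₂·(V₂/V₃)^γ = 253.4 torr.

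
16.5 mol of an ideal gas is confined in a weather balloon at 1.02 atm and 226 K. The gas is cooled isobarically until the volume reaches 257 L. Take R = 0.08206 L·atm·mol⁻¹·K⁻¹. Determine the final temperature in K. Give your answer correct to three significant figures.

T₂ ≈ 194 K

From PV = nRT: V₁ = nRT₁/P₁ = 300.0 L.
Isobaric, so V/T is constant: P₂ = P₁; T₂ = T₁·(V₂/V₁) = 193.6 K.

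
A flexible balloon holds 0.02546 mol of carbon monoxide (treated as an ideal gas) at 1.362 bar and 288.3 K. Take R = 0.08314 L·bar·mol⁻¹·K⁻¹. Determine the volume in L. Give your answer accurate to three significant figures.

PV = nRT ⇒ V = nRT/P = (0.02546 × 0.08314 × 288.3) / 1.362

V ≈ 0.448 L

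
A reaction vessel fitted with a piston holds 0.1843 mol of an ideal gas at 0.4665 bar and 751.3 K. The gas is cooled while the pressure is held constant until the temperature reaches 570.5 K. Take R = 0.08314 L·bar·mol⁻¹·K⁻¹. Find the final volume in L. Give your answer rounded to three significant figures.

From PV = nRT: V₁ = nRT₁/P₁ = 24.68 L.
Isobaric, so V/T is constant: P₂ = P₁; V₂ = V₁·(T₂/T₁) = 18.74 L.

V₂ ≈ 18.7 L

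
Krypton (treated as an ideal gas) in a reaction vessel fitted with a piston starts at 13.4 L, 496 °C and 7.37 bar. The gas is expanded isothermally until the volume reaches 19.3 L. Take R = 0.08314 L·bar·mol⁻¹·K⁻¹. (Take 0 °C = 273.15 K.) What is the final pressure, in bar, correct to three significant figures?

P₂ ≈ 5.12 bar

Convert: T₁ = 769.1 K.
Isothermal, so P V is constant: T₂ = T₁; P₂ = P₁·(V₁/V₂) = 5.117 bar.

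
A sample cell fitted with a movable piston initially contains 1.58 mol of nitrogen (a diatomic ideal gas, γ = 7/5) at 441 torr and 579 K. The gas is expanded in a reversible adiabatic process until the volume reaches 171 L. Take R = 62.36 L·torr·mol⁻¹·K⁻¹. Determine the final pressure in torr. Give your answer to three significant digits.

From PV = nRT: V₁ = nRT₁/P₁ = 129.4 L.
Reversible adiabatic, γ = 7/5: T₂ = T₁·(V₁/V₂)^(γ−1) = 517.8 K; P₂ = P₁·(V₁/V₂)^γ = 298.4 torr.

P₂ ≈ 298 torr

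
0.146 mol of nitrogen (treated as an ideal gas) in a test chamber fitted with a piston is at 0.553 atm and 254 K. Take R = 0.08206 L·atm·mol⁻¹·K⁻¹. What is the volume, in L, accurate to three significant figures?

PV = nRT ⇒ V = nRT/P = (0.146 × 0.08206 × 254) / 0.553

V ≈ 5.50 L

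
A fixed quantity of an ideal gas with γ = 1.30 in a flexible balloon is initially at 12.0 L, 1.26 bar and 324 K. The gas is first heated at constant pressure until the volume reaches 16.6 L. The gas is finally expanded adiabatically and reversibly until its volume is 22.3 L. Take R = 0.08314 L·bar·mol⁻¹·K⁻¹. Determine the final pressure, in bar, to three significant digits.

P₃ ≈ 0.858 bar

P constant ⇒ V ∝ T: P₂ = P₁; T₂ = T₁·(V₂/V₁) = 448.2 K.
Adiabatic (γ = 1.30), T V^(γ−1) and P V^γ constant: T₃ = T₂·(V₂/V₃)^(γ−1) = 410.2 K; P₃ = P₂·(V₂/V₃)^γ = 0.8584 bar.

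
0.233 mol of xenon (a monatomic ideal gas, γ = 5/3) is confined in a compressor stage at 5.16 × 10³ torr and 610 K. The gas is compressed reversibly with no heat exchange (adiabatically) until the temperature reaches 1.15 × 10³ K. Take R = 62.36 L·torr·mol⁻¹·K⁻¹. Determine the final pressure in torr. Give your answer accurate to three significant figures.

From PV = nRT: V₁ = nRT₁/P₁ = 1.718 L.
Adiabatic (γ = 5/3), T V^(γ−1) and P V^γ constant: P₂ = P₁·(T₂/T₁)^(γ/(γ−1)) = 2.518e+04 torr; V₂ = V₁·(T₁/T₂)^(1/(γ−1)) = 0.6636 L.

P₂ ≈ 2.52e+04 torr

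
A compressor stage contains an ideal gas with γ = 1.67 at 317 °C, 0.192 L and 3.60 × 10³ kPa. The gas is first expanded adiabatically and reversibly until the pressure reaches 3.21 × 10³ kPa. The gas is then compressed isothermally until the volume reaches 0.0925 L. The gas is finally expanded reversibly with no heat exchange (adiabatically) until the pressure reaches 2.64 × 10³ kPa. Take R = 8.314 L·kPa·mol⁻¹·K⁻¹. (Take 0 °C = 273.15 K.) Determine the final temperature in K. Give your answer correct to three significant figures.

Convert: T₁ = 590.1 K.
Adiabatic (γ = 1.67), T V^(γ−1) and P V^γ constant: T₂ = T₁·(P₂/P₁)^((γ−1)/γ) = 563.6 K; V₂ = V₁·(P₁/P₂)^(1/γ) = 0.2056 L.
T constant ⇒ Boyle's law P V = const: T₃ = T₂; P₃ = P₂·(V₂/V₃) = 7136 kPa.
Adiabatic (γ = 1.67), T V^(γ−1) and P V^γ constant: T₄ = T₃·(P₄/P₃)^((γ−1)/γ) = 378.2 K; V₄ = V₃·(P₃/P₄)^(1/γ) = 0.1678 L.

T₄ ≈ 378 K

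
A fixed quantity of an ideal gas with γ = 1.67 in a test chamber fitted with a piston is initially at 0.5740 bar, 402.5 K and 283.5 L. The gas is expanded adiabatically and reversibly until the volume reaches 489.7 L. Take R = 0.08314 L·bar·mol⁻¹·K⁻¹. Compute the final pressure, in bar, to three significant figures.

P₂ ≈ 0.230 bar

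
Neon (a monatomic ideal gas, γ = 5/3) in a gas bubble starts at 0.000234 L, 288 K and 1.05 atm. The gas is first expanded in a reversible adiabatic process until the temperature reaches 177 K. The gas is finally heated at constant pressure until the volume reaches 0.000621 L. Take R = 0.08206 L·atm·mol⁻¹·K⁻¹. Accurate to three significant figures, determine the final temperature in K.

T₃ ≈ 226 K

Reversible adiabatic, γ = 5/3: P₂ = P₁·(T₂/T₁)^(γ/(γ−1)) = 0.3109 atm; V₂ = V₁·(T₁/T₂)^(1/(γ−1)) = 0.0004857 L.
Isobaric, so V/T is constant: P₃ = P₂; T₃ = T₂·(V₃/V₂) = 226.3 K.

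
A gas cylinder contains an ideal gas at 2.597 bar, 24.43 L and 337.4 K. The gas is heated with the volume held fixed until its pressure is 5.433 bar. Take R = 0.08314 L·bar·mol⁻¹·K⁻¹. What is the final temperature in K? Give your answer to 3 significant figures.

T₂ ≈ 706 K

V constant ⇒ P ∝ T: V₂ = V₁; T₂ = T₁·(P₂/P₁) = 705.9 K.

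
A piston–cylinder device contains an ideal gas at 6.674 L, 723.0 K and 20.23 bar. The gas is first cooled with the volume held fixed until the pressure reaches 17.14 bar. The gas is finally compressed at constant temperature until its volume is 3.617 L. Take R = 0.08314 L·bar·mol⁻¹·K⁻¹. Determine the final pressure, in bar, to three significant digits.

Isochoric, so P/T is constant: V₂ = V₁; T₂ = T₁·(P₂/P₁) = 612.6 K.
Isothermal, so P V is constant: T₃ = T₂; P₃ = P₂·(V₂/V₃) = 31.63 bar.

P₃ ≈ 31.6 bar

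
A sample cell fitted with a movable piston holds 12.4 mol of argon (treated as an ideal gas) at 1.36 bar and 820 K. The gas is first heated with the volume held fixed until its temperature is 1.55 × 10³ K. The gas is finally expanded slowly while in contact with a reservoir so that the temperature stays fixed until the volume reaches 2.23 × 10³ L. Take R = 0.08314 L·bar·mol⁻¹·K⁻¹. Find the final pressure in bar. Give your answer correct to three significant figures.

P₃ ≈ 0.717 bar

From PV = nRT: V₁ = nRT₁/P₁ = 621.6 L.
V constant ⇒ P ∝ T: V₂ = V₁; P₂ = P₁·(T₂/T₁) = 2.571 bar.
T constant ⇒ Boyle's law P V = const: T₃ = T₂; P₃ = P₂·(V₂/V₃) = 0.7166 bar.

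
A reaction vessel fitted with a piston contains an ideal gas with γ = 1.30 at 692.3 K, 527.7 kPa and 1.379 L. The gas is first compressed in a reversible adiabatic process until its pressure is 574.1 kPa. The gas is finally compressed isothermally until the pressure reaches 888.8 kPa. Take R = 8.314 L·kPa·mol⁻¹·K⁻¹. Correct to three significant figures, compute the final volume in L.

V₃ ≈ 0.835 L

Adiabatic (γ = 1.30), T V^(γ−1) and P V^γ constant: T₂ = T₁·(P₂/P₁)^((γ−1)/γ) = 705.9 K; V₂ = V₁·(P₁/P₂)^(1/γ) = 1.292 L.
Isothermal, so P V is constant: T₃ = T₂; V₃ = V₂·(P₂/P₃) = 0.8348 L.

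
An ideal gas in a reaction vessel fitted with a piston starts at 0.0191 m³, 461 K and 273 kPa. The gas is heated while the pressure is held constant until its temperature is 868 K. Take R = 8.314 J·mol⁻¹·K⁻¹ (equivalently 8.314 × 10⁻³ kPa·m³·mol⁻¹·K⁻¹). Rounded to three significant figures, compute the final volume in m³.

V₂ ≈ 0.0360 m³

Isobaric, so V/T is constant: P₂ = P₁; V₂ = V₁·(T₂/T₁) = 0.03596 m³.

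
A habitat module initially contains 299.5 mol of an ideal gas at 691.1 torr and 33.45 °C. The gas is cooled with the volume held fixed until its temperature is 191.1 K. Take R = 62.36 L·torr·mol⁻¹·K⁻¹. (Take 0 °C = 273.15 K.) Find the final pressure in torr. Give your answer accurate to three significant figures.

P₂ ≈ 431 torr

Convert: T₁ = 306.6 K.
From PV = nRT: V₁ = nRT₁/P₁ = 8286 L.
Isochoric, so P/T is constant: V₂ = V₁; P₂ = P₁·(T₂/T₁) = 430.8 torr.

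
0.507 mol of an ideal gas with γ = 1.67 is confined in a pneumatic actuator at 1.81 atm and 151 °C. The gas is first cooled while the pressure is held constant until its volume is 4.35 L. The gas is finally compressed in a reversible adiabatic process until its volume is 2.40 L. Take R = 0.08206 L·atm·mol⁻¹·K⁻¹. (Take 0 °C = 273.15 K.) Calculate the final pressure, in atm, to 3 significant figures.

P₃ ≈ 4.89 atm

Convert: T₁ = 424.1 K.
From PV = nRT: V₁ = nRT₁/P₁ = 9.749 L.
P constant ⇒ V ∝ T: P₂ = P₁; T₂ = T₁·(V₂/V₁) = 189.2 K.
Reversible adiabatic, γ = 1.67: T₃ = T₂·(V₂/V₃)^(γ−1) = 281.9 K; P₃ = P₂·(V₂/V₃)^γ = 4.887 atm.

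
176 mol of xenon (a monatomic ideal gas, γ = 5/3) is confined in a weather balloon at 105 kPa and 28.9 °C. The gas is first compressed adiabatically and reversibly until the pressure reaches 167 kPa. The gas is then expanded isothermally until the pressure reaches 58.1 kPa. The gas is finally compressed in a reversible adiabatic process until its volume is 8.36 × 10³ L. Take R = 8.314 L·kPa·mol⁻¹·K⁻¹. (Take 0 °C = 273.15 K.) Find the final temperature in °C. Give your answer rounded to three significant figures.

T₄ ≈ 113 °C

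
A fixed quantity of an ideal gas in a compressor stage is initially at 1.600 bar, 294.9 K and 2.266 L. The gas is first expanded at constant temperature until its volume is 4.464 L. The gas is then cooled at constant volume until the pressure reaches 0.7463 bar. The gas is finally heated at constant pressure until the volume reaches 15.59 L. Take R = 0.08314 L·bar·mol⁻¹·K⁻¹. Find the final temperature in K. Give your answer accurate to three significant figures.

T constant ⇒ Boyle's law P V = const: T₂ = T₁; P₂ = P₁·(V₁/V₂) = 0.8122 bar.
V constant ⇒ P ∝ T: V₃ = V₂; T₃ = T₂·(P₃/P₂) = 271.0 K.
P constant ⇒ V ∝ T: P₄ = P₃; T₄ = T₃·(V₄/V₃) = 946.4 K.

T₄ ≈ 946 K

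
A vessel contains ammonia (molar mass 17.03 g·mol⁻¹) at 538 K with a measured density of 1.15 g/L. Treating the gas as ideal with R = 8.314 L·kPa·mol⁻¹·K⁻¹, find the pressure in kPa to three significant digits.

P ≈ 302 kPa

ρ = PM/(RT) ⇒ P = ρRT/M = (1.15 × 8.314 × 538.0) / 17.03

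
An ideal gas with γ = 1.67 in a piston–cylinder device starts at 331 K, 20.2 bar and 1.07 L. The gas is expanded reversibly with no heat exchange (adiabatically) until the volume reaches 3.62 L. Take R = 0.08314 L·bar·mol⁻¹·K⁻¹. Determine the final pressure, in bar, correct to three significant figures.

P₂ ≈ 2.64 bar

Adiabatic (γ = 1.67), T V^(γ−1) and P V^γ constant: T₂ = T₁·(V₁/V₂)^(γ−1) = 146.3 K; P₂ = P₁·(V₁/V₂)^γ = 2.639 bar.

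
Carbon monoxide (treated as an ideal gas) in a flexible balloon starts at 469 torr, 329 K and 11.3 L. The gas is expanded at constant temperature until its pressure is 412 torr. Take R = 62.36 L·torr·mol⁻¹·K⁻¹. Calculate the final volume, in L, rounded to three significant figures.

V₂ ≈ 12.9 L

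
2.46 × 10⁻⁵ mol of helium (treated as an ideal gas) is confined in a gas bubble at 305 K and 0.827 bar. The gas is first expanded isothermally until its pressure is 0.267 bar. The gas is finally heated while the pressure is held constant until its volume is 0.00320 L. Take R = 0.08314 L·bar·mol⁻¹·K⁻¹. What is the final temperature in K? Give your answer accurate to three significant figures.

From PV = nRT: V₁ = nRT₁/P₁ = 0.0007543 L.
T constant ⇒ Boyle's law P V = const: T₂ = T₁; V₂ = V₁·(P₁/P₂) = 0.002336 L.
Isobaric, so V/T is constant: P₃ = P₂; T₃ = T₂·(V₃/V₂) = 417.7 K.

T₃ ≈ 418 K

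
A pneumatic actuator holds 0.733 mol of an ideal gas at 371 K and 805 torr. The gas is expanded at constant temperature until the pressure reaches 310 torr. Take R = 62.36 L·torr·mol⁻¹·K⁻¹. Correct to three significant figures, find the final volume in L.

V₂ ≈ 54.7 L

From PV = nRT: V₁ = nRT₁/P₁ = 21.07 L.
T constant ⇒ Boyle's law P V = const: T₂ = T₁; V₂ = V₁·(P₁/P₂) = 54.70 L.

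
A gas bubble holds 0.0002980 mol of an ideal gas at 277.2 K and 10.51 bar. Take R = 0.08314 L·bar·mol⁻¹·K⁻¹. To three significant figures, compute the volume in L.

V ≈ 0.000653 L

PV = nRT ⇒ V = nRT/P = (0.0002980 × 0.08314 × 277.2) / 10.51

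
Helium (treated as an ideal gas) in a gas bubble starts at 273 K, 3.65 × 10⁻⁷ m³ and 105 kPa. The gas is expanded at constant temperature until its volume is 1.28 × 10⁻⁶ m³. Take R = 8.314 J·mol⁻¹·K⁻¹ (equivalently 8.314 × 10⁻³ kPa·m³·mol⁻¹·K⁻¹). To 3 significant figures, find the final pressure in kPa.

P₂ ≈ 29.9 kPa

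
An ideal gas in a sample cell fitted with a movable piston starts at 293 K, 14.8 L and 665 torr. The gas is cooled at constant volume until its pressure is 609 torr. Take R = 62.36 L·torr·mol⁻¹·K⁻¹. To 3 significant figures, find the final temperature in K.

T₂ ≈ 268 K

V constant ⇒ P ∝ T: V₂ = V₁; T₂ = T₁·(P₂/P₁) = 268.3 K.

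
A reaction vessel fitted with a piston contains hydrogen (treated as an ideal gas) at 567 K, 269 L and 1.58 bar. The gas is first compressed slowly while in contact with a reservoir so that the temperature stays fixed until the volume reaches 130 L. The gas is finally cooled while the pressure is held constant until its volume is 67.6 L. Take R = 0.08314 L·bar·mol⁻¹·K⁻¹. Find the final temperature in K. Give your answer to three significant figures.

T₃ ≈ 295 K

Isothermal, so P V is constant: T₂ = T₁; P₂ = P₁·(V₁/V₂) = 3.269 bar.
P constant ⇒ V ∝ T: P₃ = P₂; T₃ = T₂·(V₃/V₂) = 294.8 K.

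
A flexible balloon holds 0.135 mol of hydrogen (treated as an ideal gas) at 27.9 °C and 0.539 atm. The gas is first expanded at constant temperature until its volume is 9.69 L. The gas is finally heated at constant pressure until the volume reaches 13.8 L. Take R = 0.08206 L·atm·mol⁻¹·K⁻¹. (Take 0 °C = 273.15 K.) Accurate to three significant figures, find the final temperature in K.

Convert: T₁ = 301.0 K.
From PV = nRT: V₁ = nRT₁/P₁ = 6.187 L.
T constant ⇒ Boyle's law P V = const: T₂ = T₁; P₂ = P₁·(V₁/V₂) = 0.3442 atm.
P constant ⇒ V ∝ T: P₃ = P₂; T₃ = T₂·(V₃/V₂) = 428.7 K.

T₃ ≈ 429 K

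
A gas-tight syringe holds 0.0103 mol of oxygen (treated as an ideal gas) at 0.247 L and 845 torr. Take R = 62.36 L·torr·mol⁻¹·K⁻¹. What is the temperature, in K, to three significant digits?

PV = nRT ⇒ T = PV/(nR) = (845 × 0.247) / (0.0103 × 62.36)

T ≈ 325 K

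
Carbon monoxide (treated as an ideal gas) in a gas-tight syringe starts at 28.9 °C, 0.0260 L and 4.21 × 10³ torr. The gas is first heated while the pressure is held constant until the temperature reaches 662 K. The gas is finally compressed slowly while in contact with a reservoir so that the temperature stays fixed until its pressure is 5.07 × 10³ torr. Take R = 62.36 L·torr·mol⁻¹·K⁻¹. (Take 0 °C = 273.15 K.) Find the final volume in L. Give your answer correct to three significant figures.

V₃ ≈ 0.0473 L

Convert: T₁ = 302.0 K.
Isobaric, so V/T is constant: P₂ = P₁; V₂ = V₁·(T₂/T₁) = 0.05698 L.
Isothermal, so P V is constant: T₃ = T₂; V₃ = V₂·(P₂/P₃) = 0.04732 L.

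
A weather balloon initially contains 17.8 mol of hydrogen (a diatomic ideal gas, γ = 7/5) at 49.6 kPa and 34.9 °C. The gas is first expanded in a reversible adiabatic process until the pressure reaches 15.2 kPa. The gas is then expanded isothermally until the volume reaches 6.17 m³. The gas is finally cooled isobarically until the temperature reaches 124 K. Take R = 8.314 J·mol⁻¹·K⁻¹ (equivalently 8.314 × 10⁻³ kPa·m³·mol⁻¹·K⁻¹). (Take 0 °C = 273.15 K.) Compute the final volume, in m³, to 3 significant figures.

V₄ ≈ 3.48 m³

Convert: T₁ = 308.0 K.
From PV = nRT: V₁ = nRT₁/P₁ = 0.9191 m³.
Reversible adiabatic, γ = 7/5: T₂ = T₁·(P₂/P₁)^((γ−1)/γ) = 219.7 K; V₂ = V₁·(P₁/P₂)^(1/γ) = 2.139 m³.
Isothermal, so P V is constant: T₃ = T₂; P₃ = P₂·(V₂/V₃) = 5.270 kPa.
Isobaric, so V/T is constant: P₄ = P₃; V₄ = V₃·(T₄/T₃) = 3.482 m³.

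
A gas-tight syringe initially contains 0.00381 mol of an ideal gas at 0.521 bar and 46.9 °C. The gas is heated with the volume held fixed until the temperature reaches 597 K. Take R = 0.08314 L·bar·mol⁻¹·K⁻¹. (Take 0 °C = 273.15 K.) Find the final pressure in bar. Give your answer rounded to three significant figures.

P₂ ≈ 0.972 bar

Convert: T₁ = 320.0 K.
From PV = nRT: V₁ = nRT₁/P₁ = 0.1946 L.
V constant ⇒ P ∝ T: V₂ = V₁; P₂ = P₁·(T₂/T₁) = 0.9718 bar.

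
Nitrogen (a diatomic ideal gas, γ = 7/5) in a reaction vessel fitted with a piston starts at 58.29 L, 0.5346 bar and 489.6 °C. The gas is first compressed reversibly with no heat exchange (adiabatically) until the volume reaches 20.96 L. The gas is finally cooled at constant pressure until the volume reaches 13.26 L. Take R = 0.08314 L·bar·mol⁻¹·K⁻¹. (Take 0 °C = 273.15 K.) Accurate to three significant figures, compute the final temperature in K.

T₃ ≈ 726 K

Convert: T₁ = 762.8 K.
Reversible adiabatic, γ = 7/5: T₂ = T₁·(V₁/V₂)^(γ−1) = 1148 K; P₂ = P₁·(V₁/V₂)^γ = 2.238 bar.
Isobaric, so V/T is constant: P₃ = P₂; T₃ = T₂·(V₃/V₂) = 726.5 K.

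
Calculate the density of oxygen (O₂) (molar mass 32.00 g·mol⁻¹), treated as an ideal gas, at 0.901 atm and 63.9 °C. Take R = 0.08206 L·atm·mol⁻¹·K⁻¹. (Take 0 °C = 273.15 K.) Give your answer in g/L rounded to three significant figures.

ρ ≈ 1.04 g/L

ρ = PM/(RT) = (0.901 × 32.00) / (0.08206 × 337.0)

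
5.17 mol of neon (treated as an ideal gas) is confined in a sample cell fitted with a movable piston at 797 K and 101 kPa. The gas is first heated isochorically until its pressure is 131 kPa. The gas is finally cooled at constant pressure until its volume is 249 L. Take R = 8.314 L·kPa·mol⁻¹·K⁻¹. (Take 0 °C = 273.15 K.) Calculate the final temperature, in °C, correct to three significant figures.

From PV = nRT: V₁ = nRT₁/P₁ = 339.2 L.
V constant ⇒ P ∝ T: V₂ = V₁; T₂ = T₁·(P₂/P₁) = 1034 K.
Isobaric, so V/T is constant: P₃ = P₂; T₃ = T₂·(V₃/V₂) = 758.9 K.

T₃ ≈ 486 °C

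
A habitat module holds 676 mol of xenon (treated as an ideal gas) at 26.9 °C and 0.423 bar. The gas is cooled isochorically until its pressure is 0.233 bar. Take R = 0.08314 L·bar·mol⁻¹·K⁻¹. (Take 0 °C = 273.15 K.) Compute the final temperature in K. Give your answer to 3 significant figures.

Convert: T₁ = 300.0 K.
From PV = nRT: V₁ = nRT₁/P₁ = 3.987e+04 L.
Isochoric, so P/T is constant: V₂ = V₁; T₂ = T₁·(P₂/P₁) = 165.3 K.

T₂ ≈ 165 K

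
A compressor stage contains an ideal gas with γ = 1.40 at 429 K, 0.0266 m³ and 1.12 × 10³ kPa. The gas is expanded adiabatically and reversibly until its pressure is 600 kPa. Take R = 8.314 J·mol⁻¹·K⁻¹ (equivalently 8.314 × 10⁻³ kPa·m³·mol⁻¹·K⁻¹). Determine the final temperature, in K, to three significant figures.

T₂ ≈ 359 K

Reversible adiabatic, γ = 1.40: T₂ = T₁·(P₂/P₁)^((γ−1)/γ) = 358.9 K; V₂ = V₁·(P₁/P₂)^(1/γ) = 0.04154 m³.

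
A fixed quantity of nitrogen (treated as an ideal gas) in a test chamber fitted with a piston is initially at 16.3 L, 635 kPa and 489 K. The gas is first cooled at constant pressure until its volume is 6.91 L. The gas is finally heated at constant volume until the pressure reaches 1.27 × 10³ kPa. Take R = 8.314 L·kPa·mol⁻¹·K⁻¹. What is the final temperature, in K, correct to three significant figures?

T₃ ≈ 415 K

P constant ⇒ V ∝ T: P₂ = P₁; T₂ = T₁·(V₂/V₁) = 207.3 K.
V constant ⇒ P ∝ T: V₃ = V₂; T₃ = T₂·(P₃/P₂) = 414.6 K.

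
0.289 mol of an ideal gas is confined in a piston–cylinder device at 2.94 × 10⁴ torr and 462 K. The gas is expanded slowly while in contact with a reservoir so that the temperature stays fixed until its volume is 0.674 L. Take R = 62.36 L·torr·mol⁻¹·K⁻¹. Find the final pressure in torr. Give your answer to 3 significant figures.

From PV = nRT: V₁ = nRT₁/P₁ = 0.2832 L.
T constant ⇒ Boyle's law P V = const: T₂ = T₁; P₂ = P₁·(V₁/V₂) = 1.235e+04 torr.

P₂ ≈ 1.24e+04 torr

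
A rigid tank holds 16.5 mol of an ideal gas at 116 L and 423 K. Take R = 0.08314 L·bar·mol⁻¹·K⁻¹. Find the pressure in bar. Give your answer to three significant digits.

P ≈ 5.00 bar

PV = nRT ⇒ P = nRT/V = (16.5 × 0.08314 × 423) / 116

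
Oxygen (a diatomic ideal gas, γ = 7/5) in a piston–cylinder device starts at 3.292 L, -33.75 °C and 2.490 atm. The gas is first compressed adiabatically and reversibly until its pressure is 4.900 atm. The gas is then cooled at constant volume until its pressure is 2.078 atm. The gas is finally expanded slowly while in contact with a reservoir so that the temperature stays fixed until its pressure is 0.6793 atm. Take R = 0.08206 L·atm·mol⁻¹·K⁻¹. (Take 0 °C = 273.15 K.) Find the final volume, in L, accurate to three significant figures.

Convert: T₁ = 239.4 K.
Adiabatic (γ = 7/5), T V^(γ−1) and P V^γ constant: T₂ = T₁·(P₂/P₁)^((γ−1)/γ) = 290.5 K; V₂ = V₁·(P₁/P₂)^(1/γ) = 2.030 L.
V constant ⇒ P ∝ T: V₃ = V₂; T₃ = T₂·(P₃/P₂) = 123.2 K.
Isothermal, so P V is constant: T₄ = T₃; V₄ = V₃·(P₃/P₄) = 6.209 L.

V₄ ≈ 6.21 L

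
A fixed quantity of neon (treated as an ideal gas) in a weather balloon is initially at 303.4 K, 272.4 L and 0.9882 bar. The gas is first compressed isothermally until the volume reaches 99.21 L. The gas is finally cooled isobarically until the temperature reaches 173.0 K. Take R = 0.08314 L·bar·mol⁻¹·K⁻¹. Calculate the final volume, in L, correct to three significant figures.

Isothermal, so P V is constant: T₂ = T₁; P₂ = P₁·(V₁/V₂) = 2.713 bar.
Isobaric, so V/T is constant: P₃ = P₂; V₃ = V₂·(T₃/T₂) = 56.57 L.

V₃ ≈ 56.6 L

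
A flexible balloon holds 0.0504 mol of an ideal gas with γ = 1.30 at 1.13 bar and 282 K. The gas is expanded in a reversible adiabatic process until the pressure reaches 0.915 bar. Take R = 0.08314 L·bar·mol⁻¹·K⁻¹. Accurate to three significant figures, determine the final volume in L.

V₂ ≈ 1.23 L

From PV = nRT: V₁ = nRT₁/P₁ = 1.046 L.
Reversible adiabatic, γ = 1.30: T₂ = T₁·(P₂/P₁)^((γ−1)/γ) = 268.6 K; V₂ = V₁·(P₁/P₂)^(1/γ) = 1.230 L.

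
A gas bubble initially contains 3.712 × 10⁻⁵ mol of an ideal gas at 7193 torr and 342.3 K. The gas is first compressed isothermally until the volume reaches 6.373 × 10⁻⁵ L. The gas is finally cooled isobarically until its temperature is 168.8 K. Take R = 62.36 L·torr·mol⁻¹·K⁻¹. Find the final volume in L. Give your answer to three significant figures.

V₃ ≈ 3.14e-05 L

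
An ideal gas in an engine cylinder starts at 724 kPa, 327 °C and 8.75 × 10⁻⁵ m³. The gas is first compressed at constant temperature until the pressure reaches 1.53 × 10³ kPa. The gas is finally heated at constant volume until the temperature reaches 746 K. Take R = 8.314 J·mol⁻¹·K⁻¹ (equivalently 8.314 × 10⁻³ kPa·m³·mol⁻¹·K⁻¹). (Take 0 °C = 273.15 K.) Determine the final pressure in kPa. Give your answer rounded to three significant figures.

P₃ ≈ 1.90e+03 kPa

Convert: T₁ = 600.1 K.
Isothermal, so P V is constant: T₂ = T₁; V₂ = V₁·(P₁/P₂) = 4.141e-05 m³.
Isochoric, so P/T is constant: V₃ = V₂; P₃ = P₂·(T₃/T₂) = 1902 kPa.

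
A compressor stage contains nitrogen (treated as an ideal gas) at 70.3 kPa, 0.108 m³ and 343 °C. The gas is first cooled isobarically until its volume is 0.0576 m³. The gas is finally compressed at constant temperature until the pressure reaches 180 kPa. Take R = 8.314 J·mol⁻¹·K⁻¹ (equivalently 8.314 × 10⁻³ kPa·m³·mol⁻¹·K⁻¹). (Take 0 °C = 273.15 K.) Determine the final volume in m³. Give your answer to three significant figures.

V₃ ≈ 0.0225 m³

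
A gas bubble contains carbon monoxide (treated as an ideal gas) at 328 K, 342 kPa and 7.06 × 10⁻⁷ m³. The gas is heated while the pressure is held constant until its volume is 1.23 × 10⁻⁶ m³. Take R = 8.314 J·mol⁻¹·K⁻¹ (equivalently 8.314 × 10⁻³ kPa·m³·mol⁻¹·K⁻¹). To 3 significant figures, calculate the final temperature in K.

T₂ ≈ 571 K

P constant ⇒ V ∝ T: P₂ = P₁; T₂ = T₁·(V₂/V₁) = 571.4 K.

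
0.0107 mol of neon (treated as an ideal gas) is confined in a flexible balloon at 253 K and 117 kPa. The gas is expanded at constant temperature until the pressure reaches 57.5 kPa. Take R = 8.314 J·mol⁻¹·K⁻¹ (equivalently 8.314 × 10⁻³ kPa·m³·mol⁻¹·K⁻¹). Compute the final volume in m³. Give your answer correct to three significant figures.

V₂ ≈ 0.000391 m³

From PV = nRT: V₁ = nRT₁/P₁ = 0.0001924 m³.
T constant ⇒ Boyle's law P V = const: T₂ = T₁; V₂ = V₁·(P₁/P₂) = 0.0003914 m³.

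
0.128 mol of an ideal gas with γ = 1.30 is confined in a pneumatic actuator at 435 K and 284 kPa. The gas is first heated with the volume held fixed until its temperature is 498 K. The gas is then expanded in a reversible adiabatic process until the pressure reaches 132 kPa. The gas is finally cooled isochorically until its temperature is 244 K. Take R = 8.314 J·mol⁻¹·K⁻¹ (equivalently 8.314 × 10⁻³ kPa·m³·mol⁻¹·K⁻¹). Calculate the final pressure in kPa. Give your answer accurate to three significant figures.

From PV = nRT: V₁ = nRT₁/P₁ = 0.001630 m³.
V constant ⇒ P ∝ T: V₂ = V₁; P₂ = P₁·(T₂/T₁) = 325.1 kPa.
Reversible adiabatic, γ = 1.30: T₃ = T₂·(P₃/P₂)^((γ−1)/γ) = 404.5 K; V₃ = V₂·(P₂/P₃)^(1/γ) = 0.003261 m³.
V constant ⇒ P ∝ T: V₄ = V₃; P₄ = P₃·(T₄/T₃) = 79.63 kPa.

P₄ ≈ 79.6 kPa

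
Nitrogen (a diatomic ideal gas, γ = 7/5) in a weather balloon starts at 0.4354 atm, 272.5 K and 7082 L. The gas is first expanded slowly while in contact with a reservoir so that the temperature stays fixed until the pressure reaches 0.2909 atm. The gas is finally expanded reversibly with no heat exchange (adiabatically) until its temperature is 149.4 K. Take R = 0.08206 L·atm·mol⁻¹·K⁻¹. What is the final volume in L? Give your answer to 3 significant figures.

Isothermal, so P V is constant: T₂ = T₁; V₂ = V₁·(P₁/P₂) = 1.060e+04 L.
Adiabatic (γ = 7/5), T V^(γ−1) and P V^γ constant: P₃ = P₂·(T₃/T₂)^(γ/(γ−1)) = 0.03550 atm; V₃ = V₂·(T₂/T₃)^(1/(γ−1)) = 4.763e+04 L.

V₃ ≈ 4.76e+04 L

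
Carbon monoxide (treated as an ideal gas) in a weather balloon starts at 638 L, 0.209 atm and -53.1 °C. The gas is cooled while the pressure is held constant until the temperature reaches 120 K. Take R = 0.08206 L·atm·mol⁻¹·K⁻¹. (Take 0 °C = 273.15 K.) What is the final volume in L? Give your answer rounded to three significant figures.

V₂ ≈ 348 L

Convert: T₁ = 220.0 K.
Isobaric, so V/T is constant: P₂ = P₁; V₂ = V₁·(T₂/T₁) = 347.9 L.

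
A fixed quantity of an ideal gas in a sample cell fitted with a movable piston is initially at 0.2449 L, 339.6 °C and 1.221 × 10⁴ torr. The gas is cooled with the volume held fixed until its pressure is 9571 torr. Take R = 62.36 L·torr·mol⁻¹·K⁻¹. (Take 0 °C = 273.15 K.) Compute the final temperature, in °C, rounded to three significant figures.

Convert: T₁ = 612.8 K.
V constant ⇒ P ∝ T: V₂ = V₁; T₂ = T₁·(P₂/P₁) = 480.3 K.

T₂ ≈ 207 °C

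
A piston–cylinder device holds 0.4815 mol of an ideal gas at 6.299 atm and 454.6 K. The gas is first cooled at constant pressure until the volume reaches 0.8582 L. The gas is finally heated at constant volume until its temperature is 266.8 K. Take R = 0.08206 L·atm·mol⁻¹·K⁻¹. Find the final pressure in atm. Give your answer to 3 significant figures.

From PV = nRT: V₁ = nRT₁/P₁ = 2.852 L.
Isobaric, so V/T is constant: P₂ = P₁; T₂ = T₁·(V₂/V₁) = 136.8 K.
V constant ⇒ P ∝ T: V₃ = V₂; P₃ = P₂·(T₃/T₂) = 12.28 atm.

P₃ ≈ 12.3 atm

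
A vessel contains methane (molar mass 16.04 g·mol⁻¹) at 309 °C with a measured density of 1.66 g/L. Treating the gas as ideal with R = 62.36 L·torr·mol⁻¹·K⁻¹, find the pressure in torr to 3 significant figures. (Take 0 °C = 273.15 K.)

ρ = PM/(RT) ⇒ P = ρRT/M = (1.66 × 62.36 × 582.1) / 16.04

P ≈ 3.76e+03 torr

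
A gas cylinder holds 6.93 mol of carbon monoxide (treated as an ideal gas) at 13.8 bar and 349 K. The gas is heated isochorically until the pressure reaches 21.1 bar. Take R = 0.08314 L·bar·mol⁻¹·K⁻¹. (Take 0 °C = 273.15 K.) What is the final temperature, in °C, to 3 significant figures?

T₂ ≈ 260 °C

From PV = nRT: V₁ = nRT₁/P₁ = 14.57 L.
Isochoric, so P/T is constant: V₂ = V₁; T₂ = T₁·(P₂/P₁) = 533.6 K.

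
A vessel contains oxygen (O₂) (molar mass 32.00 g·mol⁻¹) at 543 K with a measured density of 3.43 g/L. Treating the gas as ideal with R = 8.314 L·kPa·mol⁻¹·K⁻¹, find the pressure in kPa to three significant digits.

ρ = PM/(RT) ⇒ P = ρRT/M = (3.43 × 8.314 × 543.0) / 32.00

P ≈ 484 kPa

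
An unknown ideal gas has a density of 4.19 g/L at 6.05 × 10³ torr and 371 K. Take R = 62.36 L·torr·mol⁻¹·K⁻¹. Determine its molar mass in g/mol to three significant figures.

M ≈ 16.0 g/mol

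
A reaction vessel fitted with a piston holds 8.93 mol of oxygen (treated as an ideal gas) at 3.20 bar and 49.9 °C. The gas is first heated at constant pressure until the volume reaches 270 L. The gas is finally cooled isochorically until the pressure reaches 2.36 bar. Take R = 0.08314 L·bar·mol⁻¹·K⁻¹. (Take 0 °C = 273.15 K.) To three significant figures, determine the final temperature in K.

Convert: T₁ = 323.0 K.
From PV = nRT: V₁ = nRT₁/P₁ = 74.95 L.
P constant ⇒ V ∝ T: P₂ = P₁; T₂ = T₁·(V₂/V₁) = 1164 K.
V constant ⇒ P ∝ T: V₃ = V₂; T₃ = T₂·(P₃/P₂) = 858.3 K.

T₃ ≈ 858 K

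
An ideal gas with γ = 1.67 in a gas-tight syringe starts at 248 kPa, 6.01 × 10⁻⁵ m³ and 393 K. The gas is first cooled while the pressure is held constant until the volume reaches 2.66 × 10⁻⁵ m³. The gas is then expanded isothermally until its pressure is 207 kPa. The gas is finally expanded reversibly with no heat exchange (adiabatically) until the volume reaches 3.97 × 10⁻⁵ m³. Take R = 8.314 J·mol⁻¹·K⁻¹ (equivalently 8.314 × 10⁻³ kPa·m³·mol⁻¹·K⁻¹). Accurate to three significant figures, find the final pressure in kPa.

Isobaric, so V/T is constant: P₂ = P₁; T₂ = T₁·(V₂/V₁) = 173.9 K.
Isothermal, so P V is constant: T₃ = T₂; V₃ = V₂·(P₂/P₃) = 3.187e-05 m³.
Reversible adiabatic, γ = 1.67: T₄ = T₃·(V₃/V₄)^(γ−1) = 150.1 K; P₄ = P₃·(V₃/V₄)^γ = 143.4 kPa.

P₄ ≈ 143 kPa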